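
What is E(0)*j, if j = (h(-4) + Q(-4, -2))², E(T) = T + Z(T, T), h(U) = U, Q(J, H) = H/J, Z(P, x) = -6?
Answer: -147/2 ≈ -73.500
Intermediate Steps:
E(T) = -6 + T (E(T) = T - 6 = -6 + T)
j = 49/4 (j = (-4 - 2/(-4))² = (-4 - 2*(-¼))² = (-4 + ½)² = (-7/2)² = 49/4 ≈ 12.250)
E(0)*j = (-6 + 0)*(49/4) = -6*49/4 = -147/2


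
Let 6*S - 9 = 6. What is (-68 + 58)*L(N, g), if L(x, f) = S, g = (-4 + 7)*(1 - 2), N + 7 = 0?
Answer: -25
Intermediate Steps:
N = -7 (N = -7 + 0 = -7)
S = 5/2 (S = 3/2 + (⅙)*6 = 3/2 + 1 = 5/2 ≈ 2.5000)
g = -3 (g = 3*(-1) = -3)
L(x, f) = 5/2
(-68 + 58)*L(N, g) = (-68 + 58)*(5/2) = -10*5/2 = -25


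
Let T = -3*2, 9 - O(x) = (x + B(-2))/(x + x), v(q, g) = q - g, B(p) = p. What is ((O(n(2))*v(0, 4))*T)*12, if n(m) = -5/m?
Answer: 11664/5 ≈ 2332.8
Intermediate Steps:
O(x) = 9 - (-2 + x)/(2*x) (O(x) = 9 - (x - 2)/(x + x) = 9 - (-2 + x)/(2*x))
T = -6
((O(n(2))*v(0, 4))*T)*12 = (((17/2 + 1/(-5/2))*(0 - 1*4))*(-6))*12 = (((17/2 + 1/(-5*½))*(0 - 4))*(-6))*12 = (((17/2 + 1/(-5/2))*(-4))*(-6))*12 = (((17/2 - ⅖)*(-4))*(-6))*12 = (((81/10)*(-4))*(-6))*12 = -162/5*(-6)*12 = (972/5)*12 = 11664/5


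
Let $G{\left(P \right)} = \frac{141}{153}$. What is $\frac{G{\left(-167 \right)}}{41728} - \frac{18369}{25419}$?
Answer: $- \frac{13030129513}{18031628544} \approx -0.72263$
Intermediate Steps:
$G{\left(P \right)} = \frac{47}{51}$ ($G{\left(P \right)} = 141 \cdot \frac{1}{153} = \frac{47}{51}$)
$\frac{G{\left(-167 \right)}}{41728} - \frac{18369}{25419} = \frac{47}{51 \cdot 41728} - \frac{18369}{25419} = \frac{47}{51} \cdot \frac{1}{41728} - \frac{6123}{8473} = \frac{47}{2128128} - \frac{6123}{8473} = - \frac{13030129513}{18031628544}$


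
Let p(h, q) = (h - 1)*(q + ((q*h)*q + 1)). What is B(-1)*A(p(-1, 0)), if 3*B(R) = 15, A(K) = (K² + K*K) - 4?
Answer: 20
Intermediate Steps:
p(h, q) = (-1 + h)*(1 + q + h*q²) (p(h, q) = (-1 + h)*(q + ((h*q)*q + 1)) = (-1 + h)*(q + (h*q² + 1)) = (-1 + h)*(q + (1 + h*q²)) = (-1 + h)*(1 + q + h*q²))
A(K) = -4 + 2*K² (A(K) = (K² + K²) - 4 = 2*K² - 4 = -4 + 2*K²)
B(R) = 5 (B(R) = (⅓)*15 = 5)
B(-1)*A(p(-1, 0)) = 5*(-4 + 2*(-1 - 1 - 1*0 - 1*0 + (-1)²*0² - 1*(-1)*0²)²) = 5*(-4 + 2*(-1 - 1 + 0 + 0 + 1*0 - 1*(-1)*0)²) = 5*(-4 + 2*(-1 - 1 + 0 + 0 + 0 + 0)²) = 5*(-4 + 2*(-2)²) = 5*(-4 + 2*4) = 5*(-4 + 8) = 5*4 = 20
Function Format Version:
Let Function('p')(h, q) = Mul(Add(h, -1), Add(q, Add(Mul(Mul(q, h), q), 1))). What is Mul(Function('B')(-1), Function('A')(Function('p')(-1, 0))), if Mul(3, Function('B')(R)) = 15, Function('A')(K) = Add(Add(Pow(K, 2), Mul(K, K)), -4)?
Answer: 20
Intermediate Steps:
Function('p')(h, q) = Mul(Add(-1, h), Add(1, q, Mul(h, Pow(q, 2)))) (Function('p')(h, q) = Mul(Add(-1, h), Add(q, Add(Mul(Mul(h, q), q), 1))) = Mul(Add(-1, h), Add(q, Add(Mul(h, Pow(q, 2)), 1))) = Mul(Add(-1, h), Add(q, Add(1, Mul(h, Pow(q, 2))))) = Mul(Add(-1, h), Add(1, q, Mul(h, Pow(q, 2)))))
Function('A')(K) = Add(-4, Mul(2, Pow(K, 2))) (Function('A')(K) = Add(Add(Pow(K, 2), Pow(K, 2)), -4) = Add(Mul(2, Pow(K, 2)), -4) = Add(-4, Mul(2, Pow(K, 2))))
Function('B')(R) = 5 (Function('B')(R) = Mul(Rational(1, 3), 15) = 5)
Mul(Function('B')(-1), Function('A')(Function('p')(-1, 0))) = Mul(5, Add(-4, Mul(2, Pow(Add(-1, -1, Mul(-1, 0), Mul(-1, 0), Mul(Pow(-1, 2), Pow(0, 2)), Mul(-1, -1, Pow(0, 2))), 2)))) = Mul(5, Add(-4, Mul(2, Pow(Add(-1, -1, 0, 0, Mul(1, 0), Mul(-1, -1, 0)), 2)))) = Mul(5, Add(-4, Mul(2, Pow(Add(-1, -1, 0, 0, 0, 0), 2)))) = Mul(5, Add(-4, Mul(2, Pow(-2, 2)))) = Mul(5, Add(-4, Mul(2, 4))) = Mul(5, Add(-4, 8)) = Mul(5, 4) = 20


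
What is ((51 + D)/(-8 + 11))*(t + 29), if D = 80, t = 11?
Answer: 5240/3 ≈ 1746.7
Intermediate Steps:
((51 + D)/(-8 + 11))*(t + 29) = ((51 + 80)/(-8 + 11))*(11 + 29) = (131/3)*40 = 5240/3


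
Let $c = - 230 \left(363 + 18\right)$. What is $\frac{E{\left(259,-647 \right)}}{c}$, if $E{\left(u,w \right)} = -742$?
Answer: $\frac{371}{43815} \approx 0.0084674$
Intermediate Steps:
$c = -87630$ ($c = \left(-230\right) 381 = -87630$)
$\frac{E{\left(259,-647 \right)}}{c} = - \frac{742}{-87630} = \left(-742\right) \left(- \frac{1}{87630}\right) = \frac{371}{43815}$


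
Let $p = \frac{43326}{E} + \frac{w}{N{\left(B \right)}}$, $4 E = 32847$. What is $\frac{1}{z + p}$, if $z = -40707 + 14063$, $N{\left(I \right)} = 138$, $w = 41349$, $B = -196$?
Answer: $- \frac{503654}{13265789781} \approx -3.7966 \cdot 10^{-5}$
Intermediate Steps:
$E = \frac{32847}{4}$ ($E = \frac{1}{4} \cdot 32847 = \frac{32847}{4} \approx 8211.8$)
$z = -26644$
$p = \frac{153567395}{503654}$ ($p = \frac{43326}{\frac{32847}{4}} + \frac{41349}{138} = 43326 \cdot \frac{4}{32847} + 41349 \cdot \frac{1}{138} = \frac{57768}{10949} + \frac{13783}{46} = \frac{153567395}{503654} \approx 304.91$)
$\frac{1}{z + p} = \frac{1}{-26644 + \frac{153567395}{503654}} = \frac{1}{- \frac{13265789781}{503654}} = - \frac{503654}{13265789781}$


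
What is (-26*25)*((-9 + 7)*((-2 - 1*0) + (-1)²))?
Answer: -1300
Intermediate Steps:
(-26*25)*((-9 + 7)*((-2 - 1*0) + (-1)²)) = -(-1300)*((-2 + 0) + 1) = -(-1300)*(-2 + 1) = -(-1300)*(-1) = -650*2 = -1300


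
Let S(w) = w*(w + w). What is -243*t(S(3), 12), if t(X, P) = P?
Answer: -2916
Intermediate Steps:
S(w) = 2*w² (S(w) = w*(2*w) = 2*w²)
-243*t(S(3), 12) = -243*12 = -2916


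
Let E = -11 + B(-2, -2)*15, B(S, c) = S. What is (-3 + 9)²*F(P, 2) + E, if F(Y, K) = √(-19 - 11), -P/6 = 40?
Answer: -41 + 36*I*√30 ≈ -41.0 + 197.18*I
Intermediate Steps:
P = -240 (P = -6*40 = -240)
F(Y, K) = I*√30 (F(Y, K) = √(-30) = I*√30)
E = -41 (E = -11 - 2*15 = -11 - 30 = -41)
(-3 + 9)²*F(P, 2) + E = (-3 + 9)²*(I*√30) - 41 = 6²*(I*√30) - 41 = 36*(I*√30) - 41 = 36*I*√30 - 41 = -41 + 36*I*√30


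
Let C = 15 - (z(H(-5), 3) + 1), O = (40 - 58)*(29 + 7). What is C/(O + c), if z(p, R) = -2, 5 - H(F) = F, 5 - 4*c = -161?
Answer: -32/1213 ≈ -0.026381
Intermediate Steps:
c = 83/2 (c = 5/4 - 1/4*(-161) = 5/4 + 161/4 = 83/2 ≈ 41.500)
H(F) = 5 - F
O = -648 (O = -18*36 = -648)
C = 16 (C = 15 - (-2 + 1) = 15 - 1*(-1) = 15 + 1 = 16)
C/(O + c) = 16/(-648 + 83/2) = 16/(-1213/2) = 16*(-2/1213) = -32/1213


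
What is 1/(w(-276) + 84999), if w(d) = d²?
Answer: 1/161175 ≈ 6.2044e-6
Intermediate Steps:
1/(w(-276) + 84999) = 1/((-276)² + 84999) = 1/(76176 + 84999) = 1/161175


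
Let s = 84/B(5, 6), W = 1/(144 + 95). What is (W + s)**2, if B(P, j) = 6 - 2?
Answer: 25200400/57121 ≈ 441.18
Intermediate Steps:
B(P, j) = 4
W = 1/239 ≈ 0.0041841
s = 21 (s = 84/4 = 84*(1/4) = 21)
(W + s)**2 = (1/239 + 21)**2 = (5020/239)**2 = 25200400/57121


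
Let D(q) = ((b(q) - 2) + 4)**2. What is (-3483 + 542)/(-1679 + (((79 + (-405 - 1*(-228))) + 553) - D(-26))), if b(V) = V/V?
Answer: 2941/1233 ≈ 2.3852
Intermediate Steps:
b(V) = 1
D(q) = 9 (D(q) = ((1 - 2) + 4)**2 = (-1 + 4)**2 = 3**2 = 9)
(-3483 + 542)/(-1679 + (((79 + (-405 - 1*(-228))) + 553) - D(-26))) = (-3483 + 542)/(-1679 + (((79 + (-405 - 1*(-228))) + 553) - 1*9)) = -2941/(-1679 + (((79 + (-405 + 228)) + 553) - 9)) = -2941/(-1679 + (((79 - 177) + 553) - 9)) = -2941/(-1679 + ((-98 + 553) - 9)) = -2941/(-1679 + (455 - 9)) = -2941/(-1679 + 446) = -2941/(-1233) = -2941*(-1/1233) = 2941/1233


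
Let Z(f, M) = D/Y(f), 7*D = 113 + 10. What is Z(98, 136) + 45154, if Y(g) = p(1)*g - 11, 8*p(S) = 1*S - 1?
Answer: 3476735/77 ≈ 45152.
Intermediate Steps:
p(S) = -⅛ + S/8 (p(S) = (1*S - 1)/8 = (S - 1)/8 = (-1 + S)/8 = -⅛ + S/8)
Y(g) = -11 (Y(g) = (-⅛ + (⅛)*1)*g - 11 = (-⅛ + ⅛)*g - 11 = 0*g - 11 = 0 - 11 = -11)
D = 123/7 (D = (113 + 10)/7 = (⅐)*123 = 123/7 ≈ 17.571)
Z(f, M) = -123/77 (Z(f, M) = (123/7)/(-11) = (123/7)*(-1/11) = -123/77)
Z(98, 136) + 45154 = -123/77 + 45154 = 3476735/77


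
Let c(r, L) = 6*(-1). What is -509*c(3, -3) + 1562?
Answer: 4616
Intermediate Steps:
c(r, L) = -6
-509*c(3, -3) + 1562 = -509*(-6) + 1562 = 3054 + 1562 = 4616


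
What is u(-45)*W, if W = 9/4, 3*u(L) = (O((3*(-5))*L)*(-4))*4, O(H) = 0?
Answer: 0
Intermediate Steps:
u(L) = 0 (u(L) = ((0*(-4))*4)/3 = (0*4)/3 = (1/3)*0 = 0)
W = 9/4 (W = 9*(1/4) = 9/4 ≈ 2.2500)
u(-45)*W = 0*(9/4) = 0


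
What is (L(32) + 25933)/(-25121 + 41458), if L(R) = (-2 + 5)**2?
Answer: 1526/961 ≈ 1.5879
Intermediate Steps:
L(R) = 9 (L(R) = 3**2 = 9)
(L(32) + 25933)/(-25121 + 41458) = (9 + 25933)/(-25121 + 41458) = 25942/16337 = 25942*(1/16337) = 1526/961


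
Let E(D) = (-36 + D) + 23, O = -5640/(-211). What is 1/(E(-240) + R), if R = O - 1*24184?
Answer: -211/5150567 ≈ -4.0966e-5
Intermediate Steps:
O = 5640/211 (O = -5640*(-1)/211 = -60*(-94/211) = 5640/211 ≈ 26.730)
E(D) = -13 + D
R = -5097184/211 (R = 5640/211 - 1*24184 = 5640/211 - 24184 = -5097184/211 ≈ -24157.)
1/(E(-240) + R) = 1/((-13 - 240) - 5097184/211) = 1/(-253 - 5097184/211) = 1/(-5150567/211) = -211/5150567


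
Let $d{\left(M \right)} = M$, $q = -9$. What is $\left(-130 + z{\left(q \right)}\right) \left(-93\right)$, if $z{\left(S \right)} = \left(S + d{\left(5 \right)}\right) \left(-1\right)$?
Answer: $11718$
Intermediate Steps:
$z{\left(S \right)} = -5 - S$ ($z{\left(S \right)} = \left(S + 5\right) \left(-1\right) = \left(5 + S\right) \left(-1\right) = -5 - S$)
$\left(-130 + z{\left(q \right)}\right) \left(-93\right) = \left(-130 - -4\right) \left(-93\right) = \left(-130 + \left(-5 + 9\right)\right) \left(-93\right) = \left(-130 + 4\right) \left(-93\right) = \left(-126\right) \left(-93\right) = 11718$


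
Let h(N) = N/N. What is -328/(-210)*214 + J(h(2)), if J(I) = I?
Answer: 35201/105 ≈ 335.25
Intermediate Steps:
h(N) = 1
-328/(-210)*214 + J(h(2)) = -328/(-210)*214 + 1 = -328*(-1/210)*214 + 1 = (164/105)*214 + 1 = 35096/105 + 1 = 35201/105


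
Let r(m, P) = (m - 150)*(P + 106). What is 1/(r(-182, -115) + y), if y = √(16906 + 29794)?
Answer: 747/2220361 - 5*√467/4440722 ≈ 0.00031210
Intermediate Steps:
r(m, P) = (-150 + m)*(106 + P)
y = 10*√467 (y = √46700 = 10*√467 ≈ 216.10)
1/(r(-182, -115) + y) = 1/((-15900 - 150*(-115) + 106*(-182) - 115*(-182)) + 10*√467) = 1/((-15900 + 17250 - 19292 + 20930) + 10*√467) = 1/(2988 + 10*√467)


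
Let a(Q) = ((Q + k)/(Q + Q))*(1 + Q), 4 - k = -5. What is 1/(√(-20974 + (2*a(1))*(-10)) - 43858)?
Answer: -21929/961772669 - I*√21174/1923545338 ≈ -2.2801e-5 - 7.5648e-8*I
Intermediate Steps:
k = 9 (k = 4 - 1*(-5) = 4 + 5 = 9)
a(Q) = (1 + Q)*(9 + Q)/(2*Q) (a(Q) = ((Q + 9)/(Q + Q))*(1 + Q) = ((9 + Q)/((2*Q)))*(1 + Q) = ((9 + Q)*(1/(2*Q)))*(1 + Q) = ((9 + Q)/(2*Q))*(1 + Q) = (1 + Q)*(9 + Q)/(2*Q))
1/(√(-20974 + (2*a(1))*(-10)) - 43858) = 1/(√(-20974 + (2*((½)*(9 + 1*(10 + 1))/1))*(-10)) - 43858) = 1/(√(-20974 + (2*((½)*1*(9 + 1*11)))*(-10)) - 43858) = 1/(√(-20974 + (2*((½)*1*(9 + 11)))*(-10)) - 43858) = 1/(√(-20974 + (2*((½)*1*20))*(-10)) - 43858) = 1/(√(-20974 + (2*10)*(-10)) - 43858) = 1/(√(-20974 + 20*(-10)) - 43858) = 1/(√(-20974 - 200) - 43858) = 1/(√(-21174) - 43858) = 1/(I*√21174 - 43858) = 1/(-43858 + I*√21174)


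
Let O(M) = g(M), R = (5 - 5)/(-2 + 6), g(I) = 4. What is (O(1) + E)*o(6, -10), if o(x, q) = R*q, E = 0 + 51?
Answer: 0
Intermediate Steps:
R = 0 (R = 0/4 = 0*(1/4) = 0)
E = 51
o(x, q) = 0 (o(x, q) = 0*q = 0)
O(M) = 4
(O(1) + E)*o(6, -10) = (4 + 51)*0 = 55*0 = 0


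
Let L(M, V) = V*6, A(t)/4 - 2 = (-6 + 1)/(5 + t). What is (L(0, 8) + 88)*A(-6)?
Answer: 3808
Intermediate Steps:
A(t) = 8 - 20/(5 + t) (A(t) = 8 + 4*((-6 + 1)/(5 + t)) = 8 + 4*(-5/(5 + t)) = 8 - 20/(5 + t))
L(M, V) = 6*V
(L(0, 8) + 88)*A(-6) = (6*8 + 88)*(4*(5 + 2*(-6))/(5 - 6)) = (48 + 88)*(4*(5 - 12)/(-1)) = 136*(4*(-1)*(-7)) = 136*28 = 3808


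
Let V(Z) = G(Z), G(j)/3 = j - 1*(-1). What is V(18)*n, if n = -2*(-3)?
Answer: 342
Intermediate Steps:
G(j) = 3 + 3*j (G(j) = 3*(j - 1*(-1)) = 3*(j + 1) = 3*(1 + j) = 3 + 3*j)
V(Z) = 3 + 3*Z
n = 6
V(18)*n = (3 + 3*18)*6 = (3 + 54)*6 = 57*6 = 342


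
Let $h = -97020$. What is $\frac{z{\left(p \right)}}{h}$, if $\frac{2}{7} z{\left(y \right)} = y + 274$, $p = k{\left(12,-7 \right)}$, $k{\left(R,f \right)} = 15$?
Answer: $- \frac{289}{27720} \approx -0.010426$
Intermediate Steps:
$p = 15$
$z{\left(y \right)} = 959 + \frac{7 y}{2}$ ($z{\left(y \right)} = \frac{7 \left(y + 274\right)}{2} = \frac{7 \left(274 + y\right)}{2} = 959 + \frac{7 y}{2}$)
$\frac{z{\left(p \right)}}{h} = \frac{959 + \frac{7}{2} \cdot 15}{-97020} = \left(959 + \frac{105}{2}\right) \left(- \frac{1}{97020}\right) = \frac{2023}{2} \left(- \frac{1}{97020}\right) = - \frac{289}{27720}$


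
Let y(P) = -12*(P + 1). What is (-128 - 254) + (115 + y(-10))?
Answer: -159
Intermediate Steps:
y(P) = -12 - 12*P (y(P) = -12*(1 + P) = -12 - 12*P)
(-128 - 254) + (115 + y(-10)) = (-128 - 254) + (115 + (-12 - 12*(-10))) = -382 + (115 + (-12 + 120)) = -382 + (115 + 108) = -382 + 223 = -159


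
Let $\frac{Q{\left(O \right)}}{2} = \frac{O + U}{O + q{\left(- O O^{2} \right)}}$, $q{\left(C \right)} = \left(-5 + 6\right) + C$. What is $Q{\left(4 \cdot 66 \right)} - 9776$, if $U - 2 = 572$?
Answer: $- \frac{179873308380}{18399479} \approx -9776.0$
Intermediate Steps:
$U = 574$ ($U = 2 + 572 = 574$)
$q{\left(C \right)} = 1 + C$
$Q{\left(O \right)} = \frac{2 \left(574 + O\right)}{1 + O - O^{3}}$ ($Q{\left(O \right)} = 2 \frac{O + 574}{O + \left(1 + - O O^{2}\right)} = 2 \frac{574 + O}{O - \left(-1 + O^{3}\right)} = 2 \frac{574 + O}{1 + O - O^{3}} = \frac{2 \left(574 + O\right)}{1 + O - O^{3}}$)
$Q{\left(4 \cdot 66 \right)} - 9776 = \frac{2 \left(574 + 4 \cdot 66\right)}{1 + 4 \cdot 66 - \left(4 \cdot 66\right)^{3}} - 9776 = \frac{2 \left(574 + 264\right)}{1 + 264 - 264^{3}} - 9776 = 2 \frac{1}{1 + 264 - 18399744} \cdot 838 - 9776 = 2 \frac{1}{-18399479} \cdot 838 - 9776 = 2 \left(- \frac{1}{18399479}\right) 838 - 9776 = - \frac{1676}{18399479} - 9776 = - \frac{179873308380}{18399479}$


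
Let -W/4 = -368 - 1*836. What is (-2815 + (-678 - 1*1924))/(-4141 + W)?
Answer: -5417/675 ≈ -8.0252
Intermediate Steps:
W = 4816 (W = -4*(-368 - 1*836) = -4*(-368 - 836) = -4*(-1204) = 4816)
(-2815 + (-678 - 1*1924))/(-4141 + W) = (-2815 + (-678 - 1*1924))/(-4141 + 4816) = (-2815 + (-678 - 1924))/675 = (-2815 - 2602)*(1/675) = -5417*1/675 = -5417/675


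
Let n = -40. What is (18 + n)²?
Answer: 484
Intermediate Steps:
(18 + n)² = (18 - 40)² = (-22)² = 484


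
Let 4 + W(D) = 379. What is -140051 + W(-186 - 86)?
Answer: -139676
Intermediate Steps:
W(D) = 375 (W(D) = -4 + 379 = 375)
-140051 + W(-186 - 86) = -140051 + 375 = -139676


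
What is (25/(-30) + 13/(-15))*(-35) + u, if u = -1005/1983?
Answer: 77989/1322 ≈ 58.993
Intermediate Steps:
u = -335/661 (u = -1005*1/1983 = -335/661 ≈ -0.50681)
(25/(-30) + 13/(-15))*(-35) + u = (25/(-30) + 13/(-15))*(-35) - 335/661 = (25*(-1/30) + 13*(-1/15))*(-35) - 335/661 = (-5/6 - 13/15)*(-35) - 335/661 = -17/10*(-35) - 335/661 = 119/2 - 335/661 = 77989/1322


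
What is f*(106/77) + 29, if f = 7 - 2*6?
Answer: 1703/77 ≈ 22.117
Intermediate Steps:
f = -5 (f = 7 - 12 = -5)
f*(106/77) + 29 = -530/77 + 29 = 1703/77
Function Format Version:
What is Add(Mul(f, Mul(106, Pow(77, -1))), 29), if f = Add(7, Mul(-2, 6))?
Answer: Rational(1703, 77) ≈ 22.117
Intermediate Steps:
f = -5 (f = Add(7, -12) = -5)
Add(Mul(f, Mul(106, Pow(77, -1))), 29) = Add(Mul(-5, Mul(106, Pow(77, -1))), 29) = Add(Mul(-5, Mul(106, Rational(1, 77))), 29) = Add(Mul(-5, Rational(106, 77)), 29) = Add(Rational(-530, 77), 29) = Rational(1703, 77)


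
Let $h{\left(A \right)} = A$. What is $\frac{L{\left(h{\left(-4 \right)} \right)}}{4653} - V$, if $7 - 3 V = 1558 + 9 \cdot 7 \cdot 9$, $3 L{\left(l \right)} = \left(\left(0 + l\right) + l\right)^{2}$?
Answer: $\frac{9855118}{13959} \approx 706.0$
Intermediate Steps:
$L{\left(l \right)} = \frac{4 l^{2}}{3}$ ($L{\left(l \right)} = \frac{\left(\left(0 + l\right) + l\right)^{2}}{3} = \frac{\left(l + l\right)^{2}}{3} = \frac{\left(2 l\right)^{2}}{3} = \frac{4 l^{2}}{3}$)
$V = -706$ ($V = \frac{7}{3} - \frac{1558 + 9 \cdot 7 \cdot 9}{3} = \frac{7}{3} - \frac{1558 + 63 \cdot 9}{3} = \frac{7}{3} - \frac{1558 + 567}{3} = \frac{7}{3} - \frac{2125}{3} = -706$)
$\frac{L{\left(h{\left(-4 \right)} \right)}}{4653} - V = \frac{\frac{4}{3} \left(-4\right)^{2}}{4653} - -706 = \frac{4}{3} \cdot 16 \cdot \frac{1}{4653} + 706 = \frac{64}{3} \cdot \frac{1}{4653} + 706 = \frac{64}{13959} + 706 = \frac{9855118}{13959}$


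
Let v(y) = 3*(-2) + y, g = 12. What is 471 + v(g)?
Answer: 477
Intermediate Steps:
v(y) = -6 + y
471 + v(g) = 471 + (-6 + 12) = 471 + 6 = 477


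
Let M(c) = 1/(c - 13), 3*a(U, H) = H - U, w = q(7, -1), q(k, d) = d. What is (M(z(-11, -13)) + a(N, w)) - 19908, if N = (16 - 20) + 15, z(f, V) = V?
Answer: -517713/26 ≈ -19912.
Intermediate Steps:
w = -1
N = 11 (N = -4 + 15 = 11)
a(U, H) = -U/3 + H/3 (a(U, H) = (H - U)/3 = -U/3 + H/3)
M(c) = 1/(-13 + c)
(M(z(-11, -13)) + a(N, w)) - 19908 = (1/(-13 - 13) + (-1/3*11 + (1/3)*(-1))) - 19908 = (1/(-26) + (-11/3 - 1/3)) - 19908 = (-1/26 - 4) - 19908 = -105/26 - 19908 = -517713/26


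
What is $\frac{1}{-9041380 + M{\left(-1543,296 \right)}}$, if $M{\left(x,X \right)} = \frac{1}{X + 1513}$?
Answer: $- \frac{1809}{16355856419} \approx -1.106 \cdot 10^{-7}$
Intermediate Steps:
$M{\left(x,X \right)} = \frac{1}{1513 + X}$
$\frac{1}{-9041380 + M{\left(-1543,296 \right)}} = \frac{1}{-9041380 + \frac{1}{1513 + 296}} = \frac{1}{-9041380 + \frac{1}{1809}} = \frac{1}{- \frac{16355856419}{1809}} = - \frac{1809}{16355856419}$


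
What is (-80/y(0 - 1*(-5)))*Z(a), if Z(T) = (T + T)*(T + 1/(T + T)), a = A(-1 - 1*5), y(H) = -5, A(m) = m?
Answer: 1168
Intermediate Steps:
a = -6 (a = -1 - 1*5 = -1 - 5 = -6)
Z(T) = 2*T*(T + 1/(2*T)) (Z(T) = (2*T)*(T + 1/(2*T)) = 2*T*(T + 1/(2*T)))
(-80/y(0 - 1*(-5)))*Z(a) = (-80/(-5))*(1 + 2*(-6)²) = (-80*(-⅕))*(1 + 2*36) = 16*(1 + 72) = 16*73 = 1168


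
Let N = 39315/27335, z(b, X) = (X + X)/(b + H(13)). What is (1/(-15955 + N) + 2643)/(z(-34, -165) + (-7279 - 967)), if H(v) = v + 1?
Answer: -230517490979/717761534999 ≈ -0.32116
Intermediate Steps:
H(v) = 1 + v
z(b, X) = 2*X/(14 + b) (z(b, X) = (X + X)/(b + (1 + 13)) = (2*X)/(b + 14) = (2*X)/(14 + b) = 2*X/(14 + b))
N = 7863/5467 (N = 39315*(1/27335) = 7863/5467 ≈ 1.4383)
(1/(-15955 + N) + 2643)/(z(-34, -165) + (-7279 - 967)) = (1/(-15955 + 7863/5467) + 2643)/(2*(-165)/(14 - 34) + (-7279 - 967)) = (1/(-87218122/5467) + 2643)/(2*(-165)/(-20) - 8246) = (-5467/87218122 + 2643)/(2*(-165)*(-1/20) - 8246) = 230517490979/(87218122*(33/2 - 8246)) = 230517490979/(87218122*(-16459/2)) = (230517490979/87218122)*(-2/16459) = -230517490979/717761534999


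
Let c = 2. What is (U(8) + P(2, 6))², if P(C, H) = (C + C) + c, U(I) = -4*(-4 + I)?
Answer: 100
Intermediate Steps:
U(I) = 16 - 4*I
P(C, H) = 2 + 2*C (P(C, H) = (C + C) + 2 = 2*C + 2 = 2 + 2*C)
(U(8) + P(2, 6))² = ((16 - 4*8) + (2 + 2*2))² = ((16 - 32) + (2 + 4))² = (-16 + 6)² = (-10)² = 100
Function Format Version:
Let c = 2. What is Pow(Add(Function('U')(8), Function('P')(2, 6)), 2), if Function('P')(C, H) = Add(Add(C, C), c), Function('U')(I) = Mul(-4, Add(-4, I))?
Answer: 100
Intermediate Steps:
Function('U')(I) = Add(16, Mul(-4, I))
Function('P')(C, H) = Add(2, Mul(2, C)) (Function('P')(C, H) = Add(Add(C, C), 2) = Add(Mul(2, C), 2) = Add(2, Mul(2, C)))
Pow(Add(Function('U')(8), Function('P')(2, 6)), 2) = Pow(Add(Add(16, Mul(-4, 8)), Add(2, Mul(2, 2))), 2) = Pow(Add(Add(16, -32), Add(2, 4)), 2) = Pow(Add(-16, 6), 2) = Pow(-10, 2) = 100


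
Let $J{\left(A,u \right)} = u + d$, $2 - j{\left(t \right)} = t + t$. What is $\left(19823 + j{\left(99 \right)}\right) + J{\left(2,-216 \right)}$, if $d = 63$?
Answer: $19474$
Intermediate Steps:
$j{\left(t \right)} = 2 - 2 t$ ($j{\left(t \right)} = 2 - \left(t + t\right) = 2 - 2 t$)
$J{\left(A,u \right)} = 63 + u$ ($J{\left(A,u \right)} = u + 63 = 63 + u$)
$\left(19823 + j{\left(99 \right)}\right) + J{\left(2,-216 \right)} = \left(19823 + \left(2 - 198\right)\right) + \left(63 - 216\right) = \left(19823 + \left(2 - 198\right)\right) - 153 = \left(19823 - 196\right) - 153 = 19627 - 153 = 19474$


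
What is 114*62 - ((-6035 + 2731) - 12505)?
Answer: 22877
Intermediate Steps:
114*62 - ((-6035 + 2731) - 12505) = 7068 - (-3304 - 12505) = 7068 - 1*(-15809) = 7068 + 15809 = 22877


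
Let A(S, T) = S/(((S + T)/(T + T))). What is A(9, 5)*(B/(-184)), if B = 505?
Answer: -22725/1288 ≈ -17.644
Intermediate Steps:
A(S, T) = 2*S*T/(S + T) (A(S, T) = S/(((S + T)/((2*T)))) = S/(((S + T)*(1/(2*T)))) = S/(((S + T)/(2*T))) = S*(2*T/(S + T)) = 2*S*T/(S + T))
A(9, 5)*(B/(-184)) = (2*9*5/(9 + 5))*(505/(-184)) = (2*9*5/14)*(505*(-1/184)) = (2*9*5*(1/14))*(-505/184) = (45/7)*(-505/184) = -22725/1288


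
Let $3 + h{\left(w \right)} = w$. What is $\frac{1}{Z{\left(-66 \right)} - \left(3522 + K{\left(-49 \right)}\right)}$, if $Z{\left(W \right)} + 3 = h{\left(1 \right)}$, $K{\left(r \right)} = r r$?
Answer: $- \frac{1}{5928} \approx -0.00016869$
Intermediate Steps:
$K{\left(r \right)} = r^{2}$
$h{\left(w \right)} = -3 + w$
$Z{\left(W \right)} = -5$ ($Z{\left(W \right)} = -3 + \left(-3 + 1\right) = -3 - 2 = -5$)
$\frac{1}{Z{\left(-66 \right)} - \left(3522 + K{\left(-49 \right)}\right)} = \frac{1}{-5 - 5923} = \frac{1}{-5928} = - \frac{1}{5928}$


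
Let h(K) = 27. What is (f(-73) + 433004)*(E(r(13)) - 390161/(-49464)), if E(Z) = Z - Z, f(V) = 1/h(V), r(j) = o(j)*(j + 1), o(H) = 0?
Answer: 4561414778549/1335528 ≈ 3.4154e+6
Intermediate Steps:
r(j) = 0 (r(j) = 0*(j + 1) = 0*(1 + j) = 0)
f(V) = 1/27
E(Z) = 0
(f(-73) + 433004)*(E(r(13)) - 390161/(-49464)) = (1/27 + 433004)*(0 - 390161/(-49464)) = 11691109*(0 - 390161*(-1/49464))/27 = 11691109*(0 + 390161/49464)/27 = (11691109/27)*(390161/49464) = 4561414778549/1335528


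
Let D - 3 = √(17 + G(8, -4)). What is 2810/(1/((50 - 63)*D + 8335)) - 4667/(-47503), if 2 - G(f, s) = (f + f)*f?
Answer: 1107378539947/47503 - 36530*I*√109 ≈ 2.3312e+7 - 3.8138e+5*I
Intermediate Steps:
G(f, s) = 2 - 2*f² (G(f, s) = 2 - (f + f)*f = 2 - 2*f*f = 2 - 2*f²)
D = 3 + I*√109 (D = 3 + √(17 + (2 - 2*8²)) = 3 + √(17 + (2 - 2*64)) = 3 + √(17 + (2 - 128)) = 3 + √(17 - 126) = 3 + √(-109) = 3 + I*√109 ≈ 3.0 + 10.44*I)
2810/(1/((50 - 63)*D + 8335)) - 4667/(-47503) = 2810/(1/((50 - 63)*(3 + I*√109) + 8335)) - 4667/(-47503) = 2810/(1/(-13*(3 + I*√109) + 8335)) - 4667*(-1/47503) = 2810/(1/((-39 - 13*I*√109) + 8335)) + 4667/47503 = 2810/(1/(8296 - 13*I*√109)) + 4667/47503 = 2810*(8296 - 13*I*√109) + 4667/47503 = (23311760 - 36530*I*√109) + 4667/47503 = 1107378539947/47503 - 36530*I*√109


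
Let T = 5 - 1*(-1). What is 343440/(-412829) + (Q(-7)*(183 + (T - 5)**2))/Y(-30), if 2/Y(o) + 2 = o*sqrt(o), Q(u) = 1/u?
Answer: 73556456/2889803 + 2760*I*sqrt(30)/7 ≈ 25.454 + 2159.6*I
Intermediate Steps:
T = 6 (T = 5 + 1 = 6)
Q(u) = 1/u
Y(o) = 2/(-2 + o**(3/2)) (Y(o) = 2/(-2 + o*sqrt(o)) = 2/(-2 + o**(3/2)))
343440/(-412829) + (Q(-7)*(183 + (T - 5)**2))/Y(-30) = 343440/(-412829) + ((183 + (6 - 5)**2)/(-7))/((2/(-2 + (-30)**(3/2)))) = 343440*(-1/412829) + (-(183 + 1**2)/7)/((2/(-2 - 30*I*sqrt(30)))) = -343440/412829 + (-(183 + 1)/7)*(-1 - 15*I*sqrt(30)) = -343440/412829 + (-1/7*184)*(-1 - 15*I*sqrt(30)) = -343440/412829 - 184*(-1 - 15*I*sqrt(30))/7 = -343440/412829 + (184/7 + 2760*I*sqrt(30)/7) = 73556456/2889803 + 2760*I*sqrt(30)/7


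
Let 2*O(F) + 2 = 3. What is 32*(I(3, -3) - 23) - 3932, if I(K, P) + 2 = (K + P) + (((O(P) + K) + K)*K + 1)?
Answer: -4076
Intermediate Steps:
O(F) = ½ (O(F) = -1 + (½)*3 = -1 + 3/2 = ½)
I(K, P) = -1 + K + P + K*(½ + 2*K) (I(K, P) = -2 + ((K + P) + (((½ + K) + K)*K + 1)) = -2 + ((K + P) + ((½ + 2*K)*K + 1)) = -2 + ((K + P) + (K*(½ + 2*K) + 1)) = -2 + ((K + P) + (1 + K*(½ + 2*K))) = -2 + (1 + K + P + K*(½ + 2*K)) = -1 + K + P + K*(½ + 2*K))
32*(I(3, -3) - 23) - 3932 = 32*((-1 - 3 + 2*3² + (3/2)*3) - 23) - 3932 = 32*((-1 - 3 + 2*9 + 9/2) - 23) - 3932 = 32*((-1 - 3 + 18 + 9/2) - 23) - 3932 = 32*(37/2 - 23) - 3932 = 32*(-9/2) - 3932 = -144 - 3932 = -4076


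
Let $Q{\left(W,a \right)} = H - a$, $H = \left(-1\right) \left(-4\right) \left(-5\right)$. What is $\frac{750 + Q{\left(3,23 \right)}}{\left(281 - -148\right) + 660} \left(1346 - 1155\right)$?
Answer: $\frac{135037}{1089} \approx 124.0$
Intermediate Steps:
$H = -20$ ($H = 4 \left(-5\right) = -20$)
$Q{\left(W,a \right)} = -20 - a$
$\frac{750 + Q{\left(3,23 \right)}}{\left(281 - -148\right) + 660} \left(1346 - 1155\right) = \frac{750 - 43}{\left(281 - -148\right) + 660} \left(1346 - 1155\right) = \frac{750 - 43}{\left(281 + 148\right) + 660} \cdot 191 = \frac{750 - 43}{429 + 660} \cdot 191 = \frac{707}{1089} \cdot 191 = \frac{135037}{1089}$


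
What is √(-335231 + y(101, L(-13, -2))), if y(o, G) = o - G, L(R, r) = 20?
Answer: 5*I*√13406 ≈ 578.92*I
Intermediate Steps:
√(-335231 + y(101, L(-13, -2))) = √(-335231 + (101 - 1*20)) = √(-335231 + (101 - 20)) = √(-335231 + 81) = √(-335150) = 5*I*√13406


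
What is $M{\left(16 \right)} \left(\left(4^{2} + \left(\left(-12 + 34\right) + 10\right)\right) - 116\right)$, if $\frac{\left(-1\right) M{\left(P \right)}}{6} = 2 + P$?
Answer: $7344$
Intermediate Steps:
$M{\left(P \right)} = -12 - 6 P$ ($M{\left(P \right)} = - 6 \left(2 + P\right) = -12 - 6 P$)
$M{\left(16 \right)} \left(\left(4^{2} + \left(\left(-12 + 34\right) + 10\right)\right) - 116\right) = \left(-12 - 96\right) \left(\left(4^{2} + \left(\left(-12 + 34\right) + 10\right)\right) - 116\right) = \left(-12 - 96\right) \left(\left(16 + \left(22 + 10\right)\right) - 116\right) = - 108 \left(\left(16 + 32\right) - 116\right) = - 108 \left(48 - 116\right) = \left(-108\right) \left(-68\right) = 7344$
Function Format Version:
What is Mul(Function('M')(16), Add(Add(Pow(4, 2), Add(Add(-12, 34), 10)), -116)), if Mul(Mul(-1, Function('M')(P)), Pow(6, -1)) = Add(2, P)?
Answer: 7344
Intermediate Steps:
Function('M')(P) = Add(-12, Mul(-6, P)) (Function('M')(P) = Mul(-6, Add(2, P)) = Add(-12, Mul(-6, P)))
Mul(Function('M')(16), Add(Add(Pow(4, 2), Add(Add(-12, 34), 10)), -116)) = Mul(Add(-12, Mul(-6, 16)), Add(Add(Pow(4, 2), Add(Add(-12, 34), 10)), -116)) = Mul(Add(-12, -96), Add(Add(16, Add(22, 10)), -116)) = Mul(-108, Add(Add(16, 32), -116)) = Mul(-108, Add(48, -116)) = Mul(-108, -68) = 7344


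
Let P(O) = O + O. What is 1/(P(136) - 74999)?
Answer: -1/74727 ≈ -1.3382e-5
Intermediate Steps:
P(O) = 2*O
1/(P(136) - 74999) = 1/(2*136 - 74999) = 1/(272 - 74999) = 1/(-74727) = -1/74727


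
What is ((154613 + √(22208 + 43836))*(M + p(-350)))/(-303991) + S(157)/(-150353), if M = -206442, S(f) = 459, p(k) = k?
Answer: 4807195959086219/45705958823 + 413584*√16511/303991 ≈ 1.0535e+5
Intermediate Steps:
((154613 + √(22208 + 43836))*(M + p(-350)))/(-303991) + S(157)/(-150353) = ((154613 + √(22208 + 43836))*(-206442 - 350))/(-303991) + 459/(-150353) = ((154613 + √66044)*(-206792))*(-1/303991) + 459*(-1/150353) = ((154613 + 2*√16511)*(-206792))*(-1/303991) - 459/150353 = (-31972731496 - 413584*√16511)*(-1/303991) - 459/150353 = (31972731496/303991 + 413584*√16511/303991) - 459/150353 = 4807195959086219/45705958823 + 413584*√16511/303991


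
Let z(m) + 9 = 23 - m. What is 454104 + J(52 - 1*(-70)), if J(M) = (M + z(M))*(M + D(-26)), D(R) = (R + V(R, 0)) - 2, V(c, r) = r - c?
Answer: 455784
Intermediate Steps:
z(m) = 14 - m (z(m) = -9 + (23 - m) = 14 - m)
D(R) = -2 (D(R) = (R + (0 - R)) - 2 = (R - R) - 2 = 0 - 2 = -2)
J(M) = -28 + 14*M (J(M) = (M + (14 - M))*(M - 2) = 14*(-2 + M) = -28 + 14*M)
454104 + J(52 - 1*(-70)) = 454104 + (-28 + 14*(52 - 1*(-70))) = 454104 + (-28 + 14*(52 + 70)) = 454104 + (-28 + 14*122) = 454104 + (-28 + 1708) = 454104 + 1680 = 455784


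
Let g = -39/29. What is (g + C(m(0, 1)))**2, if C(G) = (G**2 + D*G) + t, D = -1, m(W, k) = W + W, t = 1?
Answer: 100/841 ≈ 0.11891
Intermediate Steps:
m(W, k) = 2*W
C(G) = 1 + G**2 - G (C(G) = (G**2 - G) + 1 = 1 + G**2 - G)
g = -39/29 (g = -39*1/29 = -39/29 ≈ -1.3448)
(g + C(m(0, 1)))**2 = (-39/29 + (1 + (2*0)**2 - 2*0))**2 = (-39/29 + (1 + 0**2 - 1*0))**2 = (-39/29 + (1 + 0 + 0))**2 = (-39/29 + 1)**2 = (-10/29)**2 = 100/841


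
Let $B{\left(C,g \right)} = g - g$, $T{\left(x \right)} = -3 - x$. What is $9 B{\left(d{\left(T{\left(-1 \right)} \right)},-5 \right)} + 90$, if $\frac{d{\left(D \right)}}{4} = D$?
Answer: $90$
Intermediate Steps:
$d{\left(D \right)} = 4 D$
$B{\left(C,g \right)} = 0$
$9 B{\left(d{\left(T{\left(-1 \right)} \right)},-5 \right)} + 90 = 9 \cdot 0 + 90 = 0 + 90 = 90$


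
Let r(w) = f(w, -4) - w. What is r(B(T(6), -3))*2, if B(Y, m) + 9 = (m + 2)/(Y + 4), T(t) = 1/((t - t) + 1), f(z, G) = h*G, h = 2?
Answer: 12/5 ≈ 2.4000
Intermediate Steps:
f(z, G) = 2*G
T(t) = 1 (T(t) = 1/(0 + 1) = 1/1 = 1)
B(Y, m) = -9 + (2 + m)/(4 + Y) (B(Y, m) = -9 + (m + 2)/(Y + 4) = -9 + (2 + m)/(4 + Y))
r(w) = -8 - w (r(w) = 2*(-4) - w = -8 - w)
r(B(T(6), -3))*2 = (-8 - (-34 - 3 - 9*1)/(4 + 1))*2 = (-8 - (-34 - 3 - 9)/5)*2 = (-8 - (-46)/5)*2 = (-8 - 1*(-46/5))*2 = (-8 + 46/5)*2 = (6/5)*2 = 12/5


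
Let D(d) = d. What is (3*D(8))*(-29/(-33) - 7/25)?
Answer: 3952/275 ≈ 14.371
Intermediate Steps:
(3*D(8))*(-29/(-33) - 7/25) = (3*8)*(-29/(-33) - 7/25) = 24*(-29*(-1/33) - 7*1/25) = 24*(29/33 - 7/25) = 24*(494/825) = 3952/275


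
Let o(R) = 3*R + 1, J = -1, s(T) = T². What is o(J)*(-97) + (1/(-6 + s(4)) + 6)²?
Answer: 23121/100 ≈ 231.21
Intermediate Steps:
o(R) = 1 + 3*R
o(J)*(-97) + (1/(-6 + s(4)) + 6)² = (1 + 3*(-1))*(-97) + (1/(-6 + 4²) + 6)² = (1 - 3)*(-97) + (1/(-6 + 16) + 6)² = -2*(-97) + (1/10 + 6)² = 194 + (⅒ + 6)² = 194 + (61/10)² = 194 + 3721/100 = 23121/100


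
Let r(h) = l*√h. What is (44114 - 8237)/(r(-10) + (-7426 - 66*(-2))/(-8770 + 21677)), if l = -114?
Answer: -1688796009033/10825086973238 + 340676044707861*I*√10/10825086973238 ≈ -0.15601 + 99.52*I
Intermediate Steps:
r(h) = -114*√h
(44114 - 8237)/(r(-10) + (-7426 - 66*(-2))/(-8770 + 21677)) = (44114 - 8237)/(-114*I*√10 + (-7426 - 66*(-2))/(-8770 + 21677)) = 35877/(-114*I*√10 + (-7426 + 132)/12907) = 35877/(-114*I*√10 - 7294*1/12907) = 35877/(-114*I*√10 - 7294/12907) = 35877/(-7294/12907 - 114*I*√10)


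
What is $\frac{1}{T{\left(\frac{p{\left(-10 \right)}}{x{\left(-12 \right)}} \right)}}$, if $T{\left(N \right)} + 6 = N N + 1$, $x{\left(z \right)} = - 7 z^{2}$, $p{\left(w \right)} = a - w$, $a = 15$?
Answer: $- \frac{1016064}{5079695} \approx -0.20002$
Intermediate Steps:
$p{\left(w \right)} = 15 - w$
$T{\left(N \right)} = -5 + N^{2}$ ($T{\left(N \right)} = -6 + \left(N N + 1\right) = -6 + \left(N^{2} + 1\right) = -6 + \left(1 + N^{2}\right) = -5 + N^{2}$)
$\frac{1}{T{\left(\frac{p{\left(-10 \right)}}{x{\left(-12 \right)}} \right)}} = \frac{1}{-5 + \left(\frac{15 - -10}{\left(-7\right) \left(-12\right)^{2}}\right)^{2}} = \frac{1}{-5 + \left(\frac{15 + 10}{\left(-7\right) 144}\right)^{2}} = \frac{1}{-5 + \left(\frac{25}{-1008}\right)^{2}} = \frac{1}{-5 + \left(25 \left(- \frac{1}{1008}\right)\right)^{2}} = \frac{1}{-5 + \left(- \frac{25}{1008}\right)^{2}} = \frac{1}{-5 + \frac{625}{1016064}} = \frac{1}{- \frac{5079695}{1016064}} = - \frac{1016064}{5079695}$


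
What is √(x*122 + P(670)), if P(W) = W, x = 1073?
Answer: 2*√32894 ≈ 362.73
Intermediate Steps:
√(x*122 + P(670)) = √(1073*122 + 670) = √(130906 + 670) = √131576 = 2*√32894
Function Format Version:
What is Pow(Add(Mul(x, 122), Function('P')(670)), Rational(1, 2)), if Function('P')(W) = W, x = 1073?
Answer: Mul(2, Pow(32894, Rational(1, 2))) ≈ 362.73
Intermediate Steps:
Pow(Add(Mul(x, 122), Function('P')(670)), Rational(1, 2)) = Pow(Add(Mul(1073, 122), 670), Rational(1, 2)) = Pow(Add(130906, 670), Rational(1, 2)) = Pow(131576, Rational(1, 2)) = Mul(2, Pow(32894, Rational(1, 2)))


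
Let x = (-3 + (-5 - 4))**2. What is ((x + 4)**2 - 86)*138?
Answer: 3010884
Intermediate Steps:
x = 144 (x = (-3 - 9)**2 = (-12)**2 = 144)
((x + 4)**2 - 86)*138 = ((144 + 4)**2 - 86)*138 = (148**2 - 86)*138 = (21904 - 86)*138 = 21818*138 = 3010884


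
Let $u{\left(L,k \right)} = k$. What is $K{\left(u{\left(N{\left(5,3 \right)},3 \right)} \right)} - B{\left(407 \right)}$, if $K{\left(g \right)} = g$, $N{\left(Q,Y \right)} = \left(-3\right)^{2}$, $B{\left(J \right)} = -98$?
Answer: $101$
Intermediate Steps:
$N{\left(Q,Y \right)} = 9$
$K{\left(u{\left(N{\left(5,3 \right)},3 \right)} \right)} - B{\left(407 \right)} = 3 - -98 = 3 + 98 = 101$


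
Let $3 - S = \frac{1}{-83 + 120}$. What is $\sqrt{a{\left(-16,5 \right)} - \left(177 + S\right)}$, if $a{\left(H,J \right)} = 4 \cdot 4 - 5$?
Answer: $\frac{2 i \sqrt{57831}}{37} \approx 12.999 i$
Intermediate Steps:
$S = \frac{110}{37}$ ($S = 3 - \frac{1}{-83 + 120} = 3 - \frac{1}{37} = \frac{110}{37} \approx 2.973$)
$a{\left(H,J \right)} = 11$ ($a{\left(H,J \right)} = 16 - 5 = 11$)
$\sqrt{a{\left(-16,5 \right)} - \left(177 + S\right)} = \sqrt{11 - \frac{6659}{37}} = \sqrt{- \frac{6252}{37}} = \frac{2 i \sqrt{57831}}{37}$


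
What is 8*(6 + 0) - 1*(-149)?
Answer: 197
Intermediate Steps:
8*(6 + 0) - 1*(-149) = 8*6 + 149 = 48 + 149 = 197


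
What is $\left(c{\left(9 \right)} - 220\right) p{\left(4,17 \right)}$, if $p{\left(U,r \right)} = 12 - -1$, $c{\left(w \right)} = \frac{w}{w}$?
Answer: $-2847$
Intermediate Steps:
$c{\left(w \right)} = 1$
$p{\left(U,r \right)} = 13$ ($p{\left(U,r \right)} = 12 + 1 = 13$)
$\left(c{\left(9 \right)} - 220\right) p{\left(4,17 \right)} = \left(1 - 220\right) 13 = \left(-219\right) 13 = -2847$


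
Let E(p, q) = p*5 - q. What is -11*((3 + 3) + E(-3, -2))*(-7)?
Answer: -539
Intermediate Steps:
E(p, q) = -q + 5*p (E(p, q) = 5*p - q = -q + 5*p)
-11*((3 + 3) + E(-3, -2))*(-7) = -11*((3 + 3) + (-1*(-2) + 5*(-3)))*(-7) = -11*(6 + (2 - 15))*(-7) = -11*(6 - 13)*(-7) = -11*(-7)*(-7) = 77*(-7) = -539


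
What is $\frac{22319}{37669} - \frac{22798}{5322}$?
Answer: $- \frac{369998072}{100237209} \approx -3.6912$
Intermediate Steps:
$\frac{22319}{37669} - \frac{22798}{5322} = 22319 \cdot \frac{1}{37669} - \frac{11399}{2661} = \frac{22319}{37669} - \frac{11399}{2661} = - \frac{369998072}{100237209}$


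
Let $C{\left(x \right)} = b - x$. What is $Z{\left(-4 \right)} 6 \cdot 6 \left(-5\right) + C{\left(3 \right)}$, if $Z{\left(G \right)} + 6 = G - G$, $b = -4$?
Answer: $1073$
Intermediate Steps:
$Z{\left(G \right)} = -6$ ($Z{\left(G \right)} = -6 + \left(G - G\right) = -6 + 0 = -6$)
$C{\left(x \right)} = -4 - x$
$Z{\left(-4 \right)} 6 \cdot 6 \left(-5\right) + C{\left(3 \right)} = \left(-6\right) 6 \cdot 6 \left(-5\right) - 7 = \left(-36\right) 6 \left(-5\right) - 7 = \left(-216\right) \left(-5\right) - 7 = 1080 - 7 = 1073$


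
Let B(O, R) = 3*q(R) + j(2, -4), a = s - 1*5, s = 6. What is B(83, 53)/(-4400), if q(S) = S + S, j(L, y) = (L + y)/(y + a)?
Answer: -239/3300 ≈ -0.072424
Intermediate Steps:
a = 1 (a = 6 - 1*5 = 6 - 5 = 1)
j(L, y) = (L + y)/(1 + y) (j(L, y) = (L + y)/(y + 1) = (L + y)/(1 + y))
q(S) = 2*S
B(O, R) = ⅔ + 6*R (B(O, R) = 3*(2*R) + (2 - 4)/(1 - 4) = 6*R - 2/(-3) = 6*R - ⅓*(-2) = 6*R + ⅔ = ⅔ + 6*R)
B(83, 53)/(-4400) = (⅔ + 6*53)/(-4400) = (⅔ + 318)*(-1/4400) = (956/3)*(-1/4400) = -239/3300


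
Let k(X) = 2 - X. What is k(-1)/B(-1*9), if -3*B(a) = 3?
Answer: -3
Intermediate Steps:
B(a) = -1 (B(a) = -1/3*3 = -1)
k(-1)/B(-1*9) = (2 - 1*(-1))/(-1) = (2 + 1)*(-1) = 3*(-1) = -3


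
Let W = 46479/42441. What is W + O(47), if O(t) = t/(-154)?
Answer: 245859/311234 ≈ 0.78995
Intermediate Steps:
O(t) = -t/154 (O(t) = t*(-1/154) = -t/154)
W = 15493/14147 (W = 46479*(1/42441) = 15493/14147 ≈ 1.0951)
W + O(47) = 15493/14147 - 1/154*47 = 15493/14147 - 47/154 = 245859/311234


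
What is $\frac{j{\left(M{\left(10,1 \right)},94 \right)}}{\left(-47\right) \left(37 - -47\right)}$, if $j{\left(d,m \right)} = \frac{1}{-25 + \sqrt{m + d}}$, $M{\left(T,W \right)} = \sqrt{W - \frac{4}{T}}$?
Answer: $\frac{1}{3948 \left(25 - \sqrt{94 + \frac{\sqrt{15}}{5}}\right)} \approx 1.6593 \cdot 10^{-5}$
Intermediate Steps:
$j{\left(d,m \right)} = \frac{1}{-25 + \sqrt{d + m}}$
$\frac{j{\left(M{\left(10,1 \right)},94 \right)}}{\left(-47\right) \left(37 - -47\right)} = \frac{1}{\left(-25 + \sqrt{\sqrt{1 - \frac{4}{10}} + 94}\right) \left(- 47 \left(37 - -47\right)\right)} = \frac{1}{\left(-25 + \sqrt{\sqrt{1 - \frac{2}{5}} + 94}\right) \left(- 47 \left(37 + 47\right)\right)} = \frac{1}{\left(-25 + \sqrt{\sqrt{1 - \frac{2}{5}} + 94}\right) \left(\left(-47\right) 84\right)} = \frac{1}{\left(-25 + \sqrt{\sqrt{\frac{3}{5}} + 94}\right) \left(-3948\right)} = \frac{1}{-25 + \sqrt{\frac{\sqrt{15}}{5} + 94}} \left(- \frac{1}{3948}\right) = \frac{1}{-25 + \sqrt{94 + \frac{\sqrt{15}}{5}}} \left(- \frac{1}{3948}\right) = - \frac{1}{3948 \left(-25 + \sqrt{94 + \frac{\sqrt{15}}{5}}\right)}$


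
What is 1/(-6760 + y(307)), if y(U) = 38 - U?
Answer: -1/7029 ≈ -0.00014227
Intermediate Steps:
1/(-6760 + y(307)) = 1/(-6760 + (38 - 1*307)) = 1/(-6760 + (38 - 307)) = 1/(-6760 - 269) = 1/(-7029) = -1/7029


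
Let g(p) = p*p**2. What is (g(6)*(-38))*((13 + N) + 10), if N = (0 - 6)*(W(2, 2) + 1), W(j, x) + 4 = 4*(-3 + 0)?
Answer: -927504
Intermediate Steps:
g(p) = p**3
W(j, x) = -16 (W(j, x) = -4 + 4*(-3 + 0) = -4 + 4*(-3) = -4 - 12 = -16)
N = 90 (N = (0 - 6)*(-16 + 1) = -6*(-15) = 90)
(g(6)*(-38))*((13 + N) + 10) = (6**3*(-38))*((13 + 90) + 10) = (216*(-38))*(103 + 10) = -8208*113 = -927504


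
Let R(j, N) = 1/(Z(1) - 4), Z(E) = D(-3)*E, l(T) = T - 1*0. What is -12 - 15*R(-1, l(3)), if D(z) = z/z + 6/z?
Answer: -9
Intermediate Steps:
l(T) = T (l(T) = T + 0 = T)
D(z) = 1 + 6/z
Z(E) = -E (Z(E) = ((6 - 3)/(-3))*E = (-1/3*3)*E = -E)
R(j, N) = -1/5 (R(j, N) = 1/(-1*1 - 4) = 1/(-1 - 4) = 1/(-5) = -1/5)
-12 - 15*R(-1, l(3)) = -12 - 15*(-1/5) = -12 + 3 = -9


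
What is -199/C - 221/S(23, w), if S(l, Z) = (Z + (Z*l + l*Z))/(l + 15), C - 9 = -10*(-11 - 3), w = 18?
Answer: -709828/63027 ≈ -11.262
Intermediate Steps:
C = 149 (C = 9 - 10*(-11 - 3) = 9 - 10*(-14) = 9 + 140 = 149)
S(l, Z) = (Z + 2*Z*l)/(15 + l) (S(l, Z) = (Z + (Z*l + Z*l))/(15 + l) = (Z + 2*Z*l)/(15 + l))
-199/C - 221/S(23, w) = -199/149 - 221*(15 + 23)/(18*(1 + 2*23)) = -199*1/149 - 221*19/(9*(1 + 46)) = -199/149 - 221/(18*(1/38)*47) = -199/149 - 221/423/19 = -199/149 - 221*19/423 = -199/149 - 4199/423 = -709828/63027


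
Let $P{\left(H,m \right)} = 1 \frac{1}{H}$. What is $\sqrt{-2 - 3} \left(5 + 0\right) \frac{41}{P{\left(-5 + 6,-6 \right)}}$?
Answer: $205 i \sqrt{5} \approx 458.39 i$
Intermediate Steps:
$P{\left(H,m \right)} = \frac{1}{H}$
$\sqrt{-2 - 3} \left(5 + 0\right) \frac{41}{P{\left(-5 + 6,-6 \right)}} = \sqrt{-2 - 3} \left(5 + 0\right) \frac{41}{\frac{1}{-5 + 6}} = \sqrt{-5} \cdot 5 \frac{41}{1^{-1}} = i \sqrt{5} \cdot 5 \cdot \frac{41}{1} = 5 i \sqrt{5} \cdot 41 \cdot 1 = 5 i \sqrt{5} \cdot 41 = 205 i \sqrt{5}$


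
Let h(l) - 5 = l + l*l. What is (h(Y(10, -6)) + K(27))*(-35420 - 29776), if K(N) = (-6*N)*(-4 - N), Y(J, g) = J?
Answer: -334911852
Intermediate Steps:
K(N) = -6*N*(-4 - N)
h(l) = 5 + l + l² (h(l) = 5 + (l + l*l) = 5 + (l + l²) = 5 + l + l²)
(h(Y(10, -6)) + K(27))*(-35420 - 29776) = ((5 + 10 + 10²) + 6*27*(4 + 27))*(-35420 - 29776) = ((5 + 10 + 100) + 6*27*31)*(-65196) = (115 + 5022)*(-65196) = 5137*(-65196) = -334911852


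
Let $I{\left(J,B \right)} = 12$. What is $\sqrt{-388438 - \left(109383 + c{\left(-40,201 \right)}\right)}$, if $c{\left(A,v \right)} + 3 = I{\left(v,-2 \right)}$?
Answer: $i \sqrt{497830} \approx 705.57 i$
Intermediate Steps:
$c{\left(A,v \right)} = 9$ ($c{\left(A,v \right)} = -3 + 12 = 9$)
$\sqrt{-388438 - \left(109383 + c{\left(-40,201 \right)}\right)} = \sqrt{-388438 - 109392} = \sqrt{-497830} = i \sqrt{497830}$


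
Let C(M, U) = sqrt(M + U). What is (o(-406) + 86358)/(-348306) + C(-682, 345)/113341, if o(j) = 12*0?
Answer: -14393/58051 + I*sqrt(337)/113341 ≈ -0.24794 + 0.00016197*I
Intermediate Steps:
o(j) = 0
(o(-406) + 86358)/(-348306) + C(-682, 345)/113341 = (0 + 86358)/(-348306) + sqrt(-682 + 345)/113341 = 86358*(-1/348306) + sqrt(-337)*(1/113341) = -14393/58051 + (I*sqrt(337))*(1/113341) = -14393/58051 + I*sqrt(337)/113341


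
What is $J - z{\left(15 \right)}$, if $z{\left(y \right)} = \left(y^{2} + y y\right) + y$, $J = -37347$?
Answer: $-37812$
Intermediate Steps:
$z{\left(y \right)} = y + 2 y^{2}$ ($z{\left(y \right)} = \left(y^{2} + y^{2}\right) + y = 2 y^{2} + y = y + 2 y^{2}$)
$J - z{\left(15 \right)} = -37347 - 15 \left(1 + 2 \cdot 15\right) = -37347 - 15 \left(1 + 30\right) = -37347 - 15 \cdot 31 = -37347 - 465 = -37812$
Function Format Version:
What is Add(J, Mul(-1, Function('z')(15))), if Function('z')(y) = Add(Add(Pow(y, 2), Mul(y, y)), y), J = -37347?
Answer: -37812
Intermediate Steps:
Function('z')(y) = Add(y, Mul(2, Pow(y, 2))) (Function('z')(y) = Add(Add(Pow(y, 2), Pow(y, 2)), y) = Add(Mul(2, Pow(y, 2)), y) = Add(y, Mul(2, Pow(y, 2))))
Add(J, Mul(-1, Function('z')(15))) = Add(-37347, Mul(-1, Mul(15, Add(1, Mul(2, 15))))) = Add(-37347, Mul(-1, Mul(15, Add(1, 30)))) = Add(-37347, Mul(-1, Mul(15, 31))) = Add(-37347, Mul(-1, 465)) = Add(-37347, -465) = -37812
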